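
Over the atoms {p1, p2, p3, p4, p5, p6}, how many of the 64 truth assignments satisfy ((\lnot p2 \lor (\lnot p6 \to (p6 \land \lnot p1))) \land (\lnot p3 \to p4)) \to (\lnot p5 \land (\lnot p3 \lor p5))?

34

Initial set: {(((\lnot p2 \lor (\lnot p6 \to (p6 \land \lnot p1))) \land (\lnot p3 \to p4)) \to (\lnot p5 \land (\lnot p3 \lor p5)))}.
(((\lnot p2 \lor (\lnot p6 \to (p6 \land \lnot p1))) \land (\lnot p3 \to p4)) \to (\lnot p5 \land (\lnot p3 \lor p5))): β-rule — branch into \lnot ((\lnot p2 \lor (\lnot p6 \to (p6 \land \lnot p1))) \land (\lnot p3 \to p4))  //  (\lnot p5 \land (\lnot p3 \lor p5)).
  branch 1 (add \lnot ((\lnot p2 \lor (\lnot p6 \to (p6 \land \lnot p1))) \land (\lnot p3 \to p4))):
    \lnot ((\lnot p2 \lor (\lnot p6 \to (p6 \land \lnot p1))) \land (\lnot p3 \to p4)): β-rule — branch into \lnot (\lnot p2 \lor (\lnot p6 \to (p6 \land \lnot p1)))  //  \lnot (\lnot p3 \to p4).
      branch 1.1 (add \lnot (\lnot p2 \lor (\lnot p6 \to (p6 \land \lnot p1)))):
        \lnot (\lnot p2 \lor (\lnot p6 \to (p6 \land \lnot p1))): α-rule — add \lnot \lnot p2, \lnot (\lnot p6 \to (p6 \land \lnot p1)).
        \lnot (\lnot p6 \to (p6 \land \lnot p1)): α-rule — add \lnot p6, \lnot (p6 \land \lnot p1).
        \lnot (p6 \land \lnot p1): β-rule — branch into \lnot p6  //  \lnot \lnot p1.
          branch 1.1.1 (add \lnot p6):
            ○ open, literals {p2=1, p6=0}.
          branch 1.1.2 (add \lnot \lnot p1):
            ○ open, literals {p1=1, p2=1, p6=0}.
      branch 1.2 (add \lnot (\lnot p3 \to p4)):
        \lnot (\lnot p3 \to p4): α-rule — add \lnot p3, \lnot p4.
        ○ open, literals {p3=0, p4=0}.
  branch 2 (add (\lnot p5 \land (\lnot p3 \lor p5))):
    (\lnot p5 \land (\lnot p3 \lor p5)): α-rule — add \lnot p5, (\lnot p3 \lor p5).
    (\lnot p3 \lor p5): β-rule — branch into \lnot p3  //  p5.
      branch 2.1 (add \lnot p3):
        ○ open, literals {p3=0, p5=0}.
      branch 2.2 (add p5):
        × closes — contains both p5 and \lnot p5.
1 branch closed, 4 open.
Each open branch fixes some atoms; the unmentioned ones are free. Counting distinct full assignments: branch {p2=1, p6=0} (p1, p3, p4, p5) contributes 16 new; branch {p1=1, p2=1, p6=0} (p3, p4, p5) contributes 0 new; branch {p3=0, p4=0} (p1, p2, p5, p6) contributes 12 new; branch {p3=0, p5=0} (p1, p2, p4, p6) contributes 6 new. Total: 34.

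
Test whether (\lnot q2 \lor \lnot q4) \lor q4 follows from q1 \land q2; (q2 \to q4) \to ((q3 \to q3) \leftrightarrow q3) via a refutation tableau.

Initial set: {(q1 \land q2); ((q2 \to q4) \to ((q3 \to q3) \leftrightarrow q3)); \lnot ((\lnot q2 \lor \lnot q4) \lor q4)}.
(q1 \land q2): α-rule — add q1, q2.
\lnot ((\lnot q2 \lor \lnot q4) \lor q4): α-rule — add \lnot (\lnot q2 \lor \lnot q4), \lnot q4.
\lnot (\lnot q2 \lor \lnot q4): α-rule — add \lnot \lnot q2, \lnot \lnot q4.
× closes — contains both q4 and \lnot q4.
All 1 branch closes.
Every branch closed, so the premises entail the conclusion.

Yes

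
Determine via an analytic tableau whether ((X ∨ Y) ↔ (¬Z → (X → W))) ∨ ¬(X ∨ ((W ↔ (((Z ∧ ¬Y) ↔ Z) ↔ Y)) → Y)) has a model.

Satisfiable

Initial set: {(((X ∨ Y) ↔ (¬Z → (X → W))) ∨ ¬(X ∨ ((W ↔ (((Z ∧ ¬Y) ↔ Z) ↔ Y)) → Y)))}.
(((X ∨ Y) ↔ (¬Z → (X → W))) ∨ ¬(X ∨ ((W ↔ (((Z ∧ ¬Y) ↔ Z) ↔ Y)) → Y))): β-rule — branch into ((X ∨ Y) ↔ (¬Z → (X → W)))  //  ¬(X ∨ ((W ↔ (((Z ∧ ¬Y) ↔ Z) ↔ Y)) → Y)).
  branch 1 (add ((X ∨ Y) ↔ (¬Z → (X → W)))):
    ((X ∨ Y) ↔ (¬Z → (X → W))): β-rule — branch into (X ∨ Y), (¬Z → (X → W))  //  ¬(X ∨ Y), ¬(¬Z → (X → W)).
      branch 1.1 (add (X ∨ Y), (¬Z → (X → W))):
        (X ∨ Y): β-rule — branch into X  //  Y.
          branch 1.1.1 (add X):
            (¬Z → (X → W)): β-rule — branch into ¬¬Z  //  (X → W).
              branch 1.1.1.1 (add ¬¬Z):
                ○ open, literals {X=true, Z=true}.
              branch 1.1.1.2 (add (X → W)):
                (X → W): β-rule — branch into ¬X  //  W.
                  branch 1.1.1.2.1 (add ¬X):
                    × closes — contains both X and ¬X.
                  branch 1.1.1.2.2 (add W):
                    ○ open, literals {W=true, X=true}.
          branch 1.1.2 (add Y):
            (¬Z → (X → W)): β-rule — branch into ¬¬Z  //  (X → W).
              branch 1.1.2.1 (add ¬¬Z):
                ○ open, literals {Y=true, Z=true}.
              branch 1.1.2.2 (add (X → W)):
                (X → W): β-rule — branch into ¬X  //  W.
                  branch 1.1.2.2.1 (add ¬X):
                    ○ open, literals {X=false, Y=true}.
                  branch 1.1.2.2.2 (add W):
                    ○ open, literals {W=true, Y=true}.
      branch 1.2 (add ¬(X ∨ Y), ¬(¬Z → (X → W))):
        ¬(X ∨ Y): α-rule — add ¬X, ¬Y.
        ¬(¬Z → (X → W)): α-rule — add ¬Z, ¬(X → W).
        ¬(X → W): α-rule — add X, ¬W.
        × closes — contains both X and ¬X.
  branch 2 (add ¬(X ∨ ((W ↔ (((Z ∧ ¬Y) ↔ Z) ↔ Y)) → Y))):
    ¬(X ∨ ((W ↔ (((Z ∧ ¬Y) ↔ Z) ↔ Y)) → Y)): α-rule — add ¬X, ¬((W ↔ (((Z ∧ ¬Y) ↔ Z) ↔ Y)) → Y).
    ¬((W ↔ (((Z ∧ ¬Y) ↔ Z) ↔ Y)) → Y): α-rule — add (W ↔ (((Z ∧ ¬Y) ↔ Z) ↔ Y)), ¬Y.
    (W ↔ (((Z ∧ ¬Y) ↔ Z) ↔ Y)): β-rule — branch into W, (((Z ∧ ¬Y) ↔ Z) ↔ Y)  //  ¬W, ¬(((Z ∧ ¬Y) ↔ Z) ↔ Y).
      branch 2.1 (add W, (((Z ∧ ¬Y) ↔ Z) ↔ Y)):
        (((Z ∧ ¬Y) ↔ Z) ↔ Y): β-rule — branch into ((Z ∧ ¬Y) ↔ Z), Y  //  ¬((Z ∧ ¬Y) ↔ Z), ¬Y.
          branch 2.1.1 (add ((Z ∧ ¬Y) ↔ Z), Y):
            × closes — contains both Y and ¬Y.
          branch 2.1.2 (add ¬((Z ∧ ¬Y) ↔ Z), ¬Y):
            ¬((Z ∧ ¬Y) ↔ Z): β-rule — branch into (Z ∧ ¬Y), ¬Z  //  ¬(Z ∧ ¬Y), Z.
              branch 2.1.2.1 (add (Z ∧ ¬Y), ¬Z):
                (Z ∧ ¬Y): α-rule — add Z, ¬Y.
                × closes — contains both Z and ¬Z.
              branch 2.1.2.2 (add ¬(Z ∧ ¬Y), Z):
                ¬(Z ∧ ¬Y): β-rule — branch into ¬Z  //  ¬¬Y.
                  branch 2.1.2.2.1 (add ¬Z):
                    × closes — contains both Z and ¬Z.
                  branch 2.1.2.2.2 (add ¬¬Y):
                    × closes — contains both Y and ¬Y.
      branch 2.2 (add ¬W, ¬(((Z ∧ ¬Y) ↔ Z) ↔ Y)):
        ¬(((Z ∧ ¬Y) ↔ Z) ↔ Y): β-rule — branch into ((Z ∧ ¬Y) ↔ Z), ¬Y  //  ¬((Z ∧ ¬Y) ↔ Z), Y.
          branch 2.2.1 (add ((Z ∧ ¬Y) ↔ Z), ¬Y):
            ((Z ∧ ¬Y) ↔ Z): β-rule — branch into (Z ∧ ¬Y), Z  //  ¬(Z ∧ ¬Y), ¬Z.
              branch 2.2.1.1 (add (Z ∧ ¬Y), Z):
                (Z ∧ ¬Y): α-rule — add Z, ¬Y.
                ○ open, literals {W=false, X=false, Y=false, Z=true}.
              branch 2.2.1.2 (add ¬(Z ∧ ¬Y), ¬Z):
                ¬(Z ∧ ¬Y): β-rule — branch into ¬Z  //  ¬¬Y.
                  branch 2.2.1.2.1 (add ¬Z):
                    ○ open, literals {W=false, X=false, Y=false, Z=false}.
                  branch 2.2.1.2.2 (add ¬¬Y):
                    × closes — contains both Y and ¬Y.
          branch 2.2.2 (add ¬((Z ∧ ¬Y) ↔ Z), Y):
            × closes — contains both Y and ¬Y.
8 branches closed, 7 open.
An open branch gives a satisfying assignment: X=true, Z=true.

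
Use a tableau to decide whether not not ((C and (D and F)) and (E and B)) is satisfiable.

Satisfiable

Initial set: {not not ((C and (D and F)) and (E and B))}.
not not ((C and (D and F)) and (E and B)): drop double negation, giving ((C and (D and F)) and (E and B)).
((C and (D and F)) and (E and B)): α-rule — add (C and (D and F)), (E and B).
(C and (D and F)): α-rule — add C, (D and F).
(E and B): α-rule — add E, B.
(D and F): α-rule — add D, F.
○ open, literals {B=1, C=1, D=1, E=1, F=1}.
0 branches closed, 1 open.
An open branch gives a satisfying assignment: B=1, C=1, D=1, E=1, F=1.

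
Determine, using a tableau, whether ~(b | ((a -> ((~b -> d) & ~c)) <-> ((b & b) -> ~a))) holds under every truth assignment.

Not valid

Assume the negation and expand:
Initial set: {~~(b | ((a -> ((~b -> d) & ~c)) <-> ((b & b) -> ~a)))}.
~~(b | ((a -> ((~b -> d) & ~c)) <-> ((b & b) -> ~a))): β-rule — branch into b  //  ((a -> ((~b -> d) & ~c)) <-> ((b & b) -> ~a)).
  branch 1 (add b):
    ○ open, literals {b=1}.
  branch 2 (add ((a -> ((~b -> d) & ~c)) <-> ((b & b) -> ~a))):
    ((a -> ((~b -> d) & ~c)) <-> ((b & b) -> ~a)): β-rule — branch into (a -> ((~b -> d) & ~c)), ((b & b) -> ~a)  //  ~(a -> ((~b -> d) & ~c)), ~((b & b) -> ~a).
      branch 2.1 (add (a -> ((~b -> d) & ~c)), ((b & b) -> ~a)):
        (a -> ((~b -> d) & ~c)): β-rule — branch into ~a  //  ((~b -> d) & ~c).
          branch 2.1.1 (add ~a):
            ((b & b) -> ~a): β-rule — branch into ~(b & b)  //  ~a.
              branch 2.1.1.1 (add ~(b & b)):
                ~(b & b): β-rule — branch into ~b  //  ~b.
                  branch 2.1.1.1.1 (add ~b):
                    ○ open, literals {a=0, b=0}.
                  branch 2.1.1.1.2 (add ~b):
                    ○ open, literals {a=0, b=0}.
              branch 2.1.1.2 (add ~a):
                ○ open, literals {a=0}.
          branch 2.1.2 (add ((~b -> d) & ~c)):
            ((~b -> d) & ~c): α-rule — add (~b -> d), ~c.
            ((b & b) -> ~a): β-rule — branch into ~(b & b)  //  ~a.
              branch 2.1.2.1 (add ~(b & b)):
                (~b -> d): β-rule — branch into ~~b  //  d.
                  branch 2.1.2.1.1 (add ~~b):
                    ~(b & b): β-rule — branch into ~b  //  ~b.
                      branch 2.1.2.1.1.1 (add ~b):
                        × closes — contains both b and ~b.
                      branch 2.1.2.1.1.2 (add ~b):
                        × closes — contains both b and ~b.
                  branch 2.1.2.1.2 (add d):
                    ~(b & b): β-rule — branch into ~b  //  ~b.
                      branch 2.1.2.1.2.1 (add ~b):
                        ○ open, literals {b=0, c=0, d=1}.
                      branch 2.1.2.1.2.2 (add ~b):
                        ○ open, literals {b=0, c=0, d=1}.
              branch 2.1.2.2 (add ~a):
                (~b -> d): β-rule — branch into ~~b  //  d.
                  branch 2.1.2.2.1 (add ~~b):
                    ○ open, literals {a=0, b=1, c=0}.
                  branch 2.1.2.2.2 (add d):
                    ○ open, literals {a=0, c=0, d=1}.
      branch 2.2 (add ~(a -> ((~b -> d) & ~c)), ~((b & b) -> ~a)):
        ~(a -> ((~b -> d) & ~c)): α-rule — add a, ~((~b -> d) & ~c).
        ~((b & b) -> ~a): α-rule — add (b & b), ~~a.
        (b & b): α-rule — add b, b.
        ~((~b -> d) & ~c): β-rule — branch into ~(~b -> d)  //  ~~c.
          branch 2.2.1 (add ~(~b -> d)):
            ~(~b -> d): α-rule — add ~b, ~d.
            × closes — contains both b and ~b.
          branch 2.2.2 (add ~~c):
            ○ open, literals {a=1, b=1, c=1}.
3 branches closed, 9 open.
An open branch gives a countermodel: b=1 (unmentioned atoms arbitrary); under it the original formula is false.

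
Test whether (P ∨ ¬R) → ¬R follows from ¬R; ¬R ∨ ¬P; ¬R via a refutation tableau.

Initial set: {¬R; (¬R ∨ ¬P); ¬R; ¬((P ∨ ¬R) → ¬R)}.
¬((P ∨ ¬R) → ¬R): α-rule — add (P ∨ ¬R), ¬¬R.
× closes — contains both R and ¬R.
All 1 branch closes.
Every branch closed, so the premises entail the conclusion.

Yes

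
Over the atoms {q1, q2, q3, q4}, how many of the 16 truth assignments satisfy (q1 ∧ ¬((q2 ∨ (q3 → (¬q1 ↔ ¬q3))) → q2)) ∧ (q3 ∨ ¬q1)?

Initial set: {((q1 ∧ ¬((q2 ∨ (q3 → (¬q1 ↔ ¬q3))) → q2)) ∧ (q3 ∨ ¬q1))}.
((q1 ∧ ¬((q2 ∨ (q3 → (¬q1 ↔ ¬q3))) → q2)) ∧ (q3 ∨ ¬q1)): α-rule — add (q1 ∧ ¬((q2 ∨ (q3 → (¬q1 ↔ ¬q3))) → q2)), (q3 ∨ ¬q1).
(q1 ∧ ¬((q2 ∨ (q3 → (¬q1 ↔ ¬q3))) → q2)): α-rule — add q1, ¬((q2 ∨ (q3 → (¬q1 ↔ ¬q3))) → q2).
¬((q2 ∨ (q3 → (¬q1 ↔ ¬q3))) → q2): α-rule — add (q2 ∨ (q3 → (¬q1 ↔ ¬q3))), ¬q2.
(q3 ∨ ¬q1): β-rule — branch into q3  //  ¬q1.
  branch 1 (add q3):
    (q2 ∨ (q3 → (¬q1 ↔ ¬q3))): β-rule — branch into q2  //  (q3 → (¬q1 ↔ ¬q3)).
      branch 1.1 (add q2):
        × closes — contains both q2 and ¬q2.
      branch 1.2 (add (q3 → (¬q1 ↔ ¬q3))):
        (q3 → (¬q1 ↔ ¬q3)): β-rule — branch into ¬q3  //  (¬q1 ↔ ¬q3).
          branch 1.2.1 (add ¬q3):
            × closes — contains both q3 and ¬q3.
          branch 1.2.2 (add (¬q1 ↔ ¬q3)):
            (¬q1 ↔ ¬q3): β-rule — branch into ¬q1, ¬q3  //  ¬¬q1, ¬¬q3.
              branch 1.2.2.1 (add ¬q1, ¬q3):
                × closes — contains both q1 and ¬q1.
              branch 1.2.2.2 (add ¬¬q1, ¬¬q3):
                ○ open, literals {q1=true, q2=false, q3=true}.
  branch 2 (add ¬q1):
    × closes — contains both q1 and ¬q1.
4 branches closed, 1 open.
Each open branch fixes some atoms; the unmentioned ones are free. Counting distinct full assignments: branch {q1=true, q2=false, q3=true} (q4) contributes 2 new. Total: 2.

2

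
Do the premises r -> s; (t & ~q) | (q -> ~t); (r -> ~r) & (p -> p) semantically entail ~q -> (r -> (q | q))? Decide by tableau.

Initial set: {T (r -> s); T ((t & ~q) | (q -> ~t)); T ((r -> ~r) & (p -> p)); F (~q -> (r -> (q | q)))}.
T ((r -> ~r) & (p -> p)): α-rule — add T (r -> ~r), T (p -> p).
F (~q -> (r -> (q | q))): α-rule — add T ~q, F (r -> (q | q)).
F (r -> (q | q)): α-rule — add T r, F (q | q).
F (q | q): α-rule — add F q, F q.
T (r -> s): β-rule — branch into F r  //  T s.
  branch 1 (add F r):
    × closes — contains both r and ~r.
  branch 2 (add T s):
    T ((t & ~q) | (q -> ~t)): β-rule — branch into T (t & ~q)  //  T (q -> ~t).
      branch 2.1 (add T (t & ~q)):
        T (t & ~q): α-rule — add T t, T ~q.
        T (r -> ~r): β-rule — branch into F r  //  T ~r.
          branch 2.1.1 (add F r):
            × closes — contains both r and ~r.
          branch 2.1.2 (add T ~r):
            × closes — contains both r and ~r.
      branch 2.2 (add T (q -> ~t)):
        T (r -> ~r): β-rule — branch into F r  //  T ~r.
          branch 2.2.1 (add F r):
            × closes — contains both r and ~r.
          branch 2.2.2 (add T ~r):
            × closes — contains both r and ~r.
All 5 branches close.
Every branch closed, so the premises entail the conclusion.

Yes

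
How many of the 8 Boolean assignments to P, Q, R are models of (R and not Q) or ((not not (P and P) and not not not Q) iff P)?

6

Initial set: {((R and not Q) or ((not not (P and P) and not not not Q) iff P))}.
((R and not Q) or ((not not (P and P) and not not not Q) iff P)): β-rule — branch into (R and not Q)  //  ((not not (P and P) and not not not Q) iff P).
  branch 1 (add (R and not Q)):
    (R and not Q): α-rule — add R, not Q.
    ○ open, literals {Q=false, R=true}.
  branch 2 (add ((not not (P and P) and not not not Q) iff P)):
    ((not not (P and P) and not not not Q) iff P): β-rule — branch into (not not (P and P) and not not not Q), P  //  not (not not (P and P) and not not not Q), not P.
      branch 2.1 (add (not not (P and P) and not not not Q), P):
        (not not (P and P) and not not not Q): α-rule — add not not (P and P), not not not Q.
        not not (P and P): drop double negation, giving (P and P).
        not not not Q: drop double negation, giving not Q.
        (P and P): α-rule — add P, P.
        ○ open, literals {P=true, Q=false}.
      branch 2.2 (add not (not not (P and P) and not not not Q), not P):
        not (not not (P and P) and not not not Q): β-rule — branch into not not not (P and P)  //  not not not not Q.
          branch 2.2.1 (add not not not (P and P)):
            not not not (P and P): drop double negation, giving not (P and P).
            not (P and P): β-rule — branch into not P  //  not P.
              branch 2.2.1.1 (add not P):
                ○ open, literals {P=false}.
              branch 2.2.1.2 (add not P):
                ○ open, literals {P=false}.
          branch 2.2.2 (add not not not not Q):
            not not not not Q: drop double negation, giving not not Q.
            ○ open, literals {P=false, Q=true}.
0 branches closed, 5 open.
Each open branch fixes some atoms; the unmentioned ones are free. Counting distinct full assignments: branch {Q=false, R=true} (P) contributes 2 new; branch {P=true, Q=false} (R) contributes 1 new; branch {P=false} (Q, R) contributes 3 new; branch {P=false} (Q, R) contributes 0 new; branch {P=false, Q=true} (R) contributes 0 new. Total: 6.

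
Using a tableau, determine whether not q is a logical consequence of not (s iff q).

Initial set: {not (s iff q); not not q}.
not (s iff q): β-rule — branch into s, not q  //  not s, q.
  branch 1 (add s, not q):
    × closes — contains both q and not q.
  branch 2 (add not s, q):
    ○ open, literals {q=1, s=0}.
1 branch closed, 1 open.
An open branch gives a countermodel: q=1, s=0 (unmentioned atoms arbitrary); the premises hold there but the conclusion fails.

No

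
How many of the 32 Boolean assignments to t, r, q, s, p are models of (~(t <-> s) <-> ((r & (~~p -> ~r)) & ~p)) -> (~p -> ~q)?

28

Initial set: {((~(t <-> s) <-> ((r & (~~p -> ~r)) & ~p)) -> (~p -> ~q))}.
((~(t <-> s) <-> ((r & (~~p -> ~r)) & ~p)) -> (~p -> ~q)): β-rule — branch into ~(~(t <-> s) <-> ((r & (~~p -> ~r)) & ~p))  //  (~p -> ~q).
  branch 1 (add ~(~(t <-> s) <-> ((r & (~~p -> ~r)) & ~p))):
    ~(~(t <-> s) <-> ((r & (~~p -> ~r)) & ~p)): β-rule — branch into ~(t <-> s), ~((r & (~~p -> ~r)) & ~p)  //  ~~(t <-> s), ((r & (~~p -> ~r)) & ~p).
      branch 1.1 (add ~(t <-> s), ~((r & (~~p -> ~r)) & ~p)):
        ~(t <-> s): β-rule — branch into t, ~s  //  ~t, s.
          branch 1.1.1 (add t, ~s):
            ~((r & (~~p -> ~r)) & ~p): β-rule — branch into ~(r & (~~p -> ~r))  //  ~~p.
              branch 1.1.1.1 (add ~(r & (~~p -> ~r))):
                ~(r & (~~p -> ~r)): β-rule — branch into ~r  //  ~(~~p -> ~r).
                  branch 1.1.1.1.1 (add ~r):
                    ○ open, literals {r=F, s=F, t=T}.
                  branch 1.1.1.1.2 (add ~(~~p -> ~r)):
                    ~(~~p -> ~r): α-rule — add ~~p, ~~r.
                    ~~p: drop double negation, giving p.
                    ○ open, literals {p=T, r=T, s=F, t=T}.
              branch 1.1.1.2 (add ~~p):
                ○ open, literals {p=T, s=F, t=T}.
          branch 1.1.2 (add ~t, s):
            ~((r & (~~p -> ~r)) & ~p): β-rule — branch into ~(r & (~~p -> ~r))  //  ~~p.
              branch 1.1.2.1 (add ~(r & (~~p -> ~r))):
                ~(r & (~~p -> ~r)): β-rule — branch into ~r  //  ~(~~p -> ~r).
                  branch 1.1.2.1.1 (add ~r):
                    ○ open, literals {r=F, s=T, t=F}.
                  branch 1.1.2.1.2 (add ~(~~p -> ~r)):
                    ~(~~p -> ~r): α-rule — add ~~p, ~~r.
                    ~~p: drop double negation, giving p.
                    ○ open, literals {p=T, r=T, s=T, t=F}.
              branch 1.1.2.2 (add ~~p):
                ○ open, literals {p=T, s=T, t=F}.
      branch 1.2 (add ~~(t <-> s), ((r & (~~p -> ~r)) & ~p)):
        ((r & (~~p -> ~r)) & ~p): α-rule — add (r & (~~p -> ~r)), ~p.
        (r & (~~p -> ~r)): α-rule — add r, (~~p -> ~r).
        ~~(t <-> s): β-rule — branch into t, s  //  ~t, ~s.
          branch 1.2.1 (add t, s):
            (~~p -> ~r): β-rule — branch into ~~~p  //  ~r.
              branch 1.2.1.1 (add ~~~p):
                ~~~p: drop double negation, giving ~p.
                ○ open, literals {p=F, r=T, s=T, t=T}.
              branch 1.2.1.2 (add ~r):
                × closes — contains both r and ~r.
          branch 1.2.2 (add ~t, ~s):
            (~~p -> ~r): β-rule — branch into ~~~p  //  ~r.
              branch 1.2.2.1 (add ~~~p):
                ~~~p: drop double negation, giving ~p.
                ○ open, literals {p=F, r=T, s=F, t=F}.
              branch 1.2.2.2 (add ~r):
                × closes — contains both r and ~r.
  branch 2 (add (~p -> ~q)):
    (~p -> ~q): β-rule — branch into ~~p  //  ~q.
      branch 2.1 (add ~~p):
        ○ open, literals {p=T}.
      branch 2.2 (add ~q):
        ○ open, literals {q=F}.
2 branches closed, 10 open.
Each open branch fixes some atoms; the unmentioned ones are free. Counting distinct full assignments: branch {r=F, s=F, t=T} (q, p) contributes 4 new; branch {p=T, r=T, s=F, t=T} (q) contributes 2 new; branch {p=T, s=F, t=T} (r, q) contributes 0 new; branch {r=F, s=T, t=F} (q, p) contributes 4 new; branch {p=T, r=T, s=T, t=F} (q) contributes 2 new; branch {p=T, s=T, t=F} (r, q) contributes 0 new; branch {p=F, r=T, s=T, t=T} (q) contributes 2 new; branch {p=F, r=T, s=F, t=F} (q) contributes 2 new; branch {p=T} (t, r, q, s) contributes 8 new; branch {q=F} (t, r, s, p) contributes 4 new. Total: 28.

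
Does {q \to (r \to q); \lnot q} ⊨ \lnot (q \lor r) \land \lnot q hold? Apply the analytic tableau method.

Initial set: {(q \to (r \to q)); \lnot q; \lnot (\lnot (q \lor r) \land \lnot q)}.
(q \to (r \to q)): β-rule — branch into \lnot q  //  (r \to q).
  branch 1 (add \lnot q):
    \lnot (\lnot (q \lor r) \land \lnot q): β-rule — branch into \lnot \lnot (q \lor r)  //  \lnot \lnot q.
      branch 1.1 (add \lnot \lnot (q \lor r)):
        \lnot \lnot (q \lor r): β-rule — branch into q  //  r.
          branch 1.1.1 (add q):
            × closes — contains both q and \lnot q.
          branch 1.1.2 (add r):
            ○ open, literals {q=F, r=T}.
      branch 1.2 (add \lnot \lnot q):
        × closes — contains both q and \lnot q.
  branch 2 (add (r \to q)):
    \lnot (\lnot (q \lor r) \land \lnot q): β-rule — branch into \lnot \lnot (q \lor r)  //  \lnot \lnot q.
      branch 2.1 (add \lnot \lnot (q \lor r)):
        (r \to q): β-rule — branch into \lnot r  //  q.
          branch 2.1.1 (add \lnot r):
            \lnot \lnot (q \lor r): β-rule — branch into q  //  r.
              branch 2.1.1.1 (add q):
                × closes — contains both q and \lnot q.
              branch 2.1.1.2 (add r):
                × closes — contains both r and \lnot r.
          branch 2.1.2 (add q):
            × closes — contains both q and \lnot q.
      branch 2.2 (add \lnot \lnot q):
        × closes — contains both q and \lnot q.
6 branches closed, 1 open.
An open branch gives a countermodel: q=F, r=T (unmentioned atoms arbitrary); the premises hold there but the conclusion fails.

No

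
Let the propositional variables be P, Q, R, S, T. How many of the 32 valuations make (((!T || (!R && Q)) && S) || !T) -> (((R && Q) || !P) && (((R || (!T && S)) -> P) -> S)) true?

Initial set: {((((!T || (!R && Q)) && S) || !T) -> (((R && Q) || !P) && (((R || (!T && S)) -> P) -> S)))}.
((((!T || (!R && Q)) && S) || !T) -> (((R && Q) || !P) && (((R || (!T && S)) -> P) -> S))): β-rule — branch into !(((!T || (!R && Q)) && S) || !T)  //  (((R && Q) || !P) && (((R || (!T && S)) -> P) -> S)).
  branch 1 (add !(((!T || (!R && Q)) && S) || !T)):
    !(((!T || (!R && Q)) && S) || !T): α-rule — add !((!T || (!R && Q)) && S), !!T.
    !((!T || (!R && Q)) && S): β-rule — branch into !(!T || (!R && Q))  //  !S.
      branch 1.1 (add !(!T || (!R && Q))):
        !(!T || (!R && Q)): α-rule — add !!T, !(!R && Q).
        !(!R && Q): β-rule — branch into !!R  //  !Q.
          branch 1.1.1 (add !!R):
            ○ open, literals {R=true, T=true}.
          branch 1.1.2 (add !Q):
            ○ open, literals {Q=false, T=true}.
      branch 1.2 (add !S):
        ○ open, literals {S=false, T=true}.
  branch 2 (add (((R && Q) || !P) && (((R || (!T && S)) -> P) -> S))):
    (((R && Q) || !P) && (((R || (!T && S)) -> P) -> S)): α-rule — add ((R && Q) || !P), (((R || (!T && S)) -> P) -> S).
    ((R && Q) || !P): β-rule — branch into (R && Q)  //  !P.
      branch 2.1 (add (R && Q)):
        (R && Q): α-rule — add R, Q.
        (((R || (!T && S)) -> P) -> S): β-rule — branch into !((R || (!T && S)) -> P)  //  S.
          branch 2.1.1 (add !((R || (!T && S)) -> P)):
            !((R || (!T && S)) -> P): α-rule — add (R || (!T && S)), !P.
            (R || (!T && S)): β-rule — branch into R  //  (!T && S).
              branch 2.1.1.1 (add R):
                ○ open, literals {P=false, Q=true, R=true}.
              branch 2.1.1.2 (add (!T && S)):
                (!T && S): α-rule — add !T, S.
                ○ open, literals {P=false, Q=true, R=true, S=true, T=false}.
          branch 2.1.2 (add S):
            ○ open, literals {Q=true, R=true, S=true}.
      branch 2.2 (add !P):
        (((R || (!T && S)) -> P) -> S): β-rule — branch into !((R || (!T && S)) -> P)  //  S.
          branch 2.2.1 (add !((R || (!T && S)) -> P)):
            !((R || (!T && S)) -> P): α-rule — add (R || (!T && S)), !P.
            (R || (!T && S)): β-rule — branch into R  //  (!T && S).
              branch 2.2.1.1 (add R):
                ○ open, literals {P=false, R=true}.
              branch 2.2.1.2 (add (!T && S)):
                (!T && S): α-rule — add !T, S.
                ○ open, literals {P=false, S=true, T=false}.
          branch 2.2.2 (add S):
            ○ open, literals {P=false, S=true}.
0 branches closed, 9 open.
Each open branch fixes some atoms; the unmentioned ones are free. Counting distinct full assignments: branch {R=true, T=true} (P, Q, S) contributes 8 new; branch {Q=false, T=true} (P, R, S) contributes 4 new; branch {S=false, T=true} (P, Q, R) contributes 2 new; branch {P=false, Q=true, R=true} (S, T) contributes 2 new; branch {P=false, Q=true, R=true, S=true, T=false} (none free) contributes 0 new; branch {Q=true, R=true, S=true} (P, T) contributes 1 new; branch {P=false, R=true} (Q, S, T) contributes 2 new; branch {P=false, S=true, T=false} (Q, R) contributes 2 new; branch {P=false, S=true} (Q, R, T) contributes 1 new. Total: 22.

22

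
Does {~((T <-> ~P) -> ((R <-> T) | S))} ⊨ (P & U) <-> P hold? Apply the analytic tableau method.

No

Initial set: {T ~((T <-> ~P) -> ((R <-> T) | S)); F ((P & U) <-> P)}.
T ~((T <-> ~P) -> ((R <-> T) | S)): α-rule — add T (T <-> ~P), F ((R <-> T) | S).
F ((R <-> T) | S): α-rule — add F (R <-> T), F S.
F ((P & U) <-> P): β-rule — branch into T (P & U), F P  //  F (P & U), T P.
  branch 1 (add T (P & U), F P):
    T (P & U): α-rule — add T P, T U.
    × closes — contains both P and ~P.
  branch 2 (add F (P & U), T P):
    T (T <-> ~P): β-rule — branch into T T, T ~P  //  F T, F ~P.
      branch 2.1 (add T T, T ~P):
        × closes — contains both P and ~P.
      branch 2.2 (add F T, F ~P):
        F (R <-> T): β-rule — branch into T R, F T  //  F R, T T.
          branch 2.2.1 (add T R, F T):
            F (P & U): β-rule — branch into F P  //  F U.
              branch 2.2.1.1 (add F P):
                × closes — contains both P and ~P.
              branch 2.2.1.2 (add F U):
                ○ open, literals {P=T, R=T, S=F, T=F, U=F}.
          branch 2.2.2 (add F R, T T):
            × closes — contains both T and ~T.
4 branches closed, 1 open.
An open branch gives a countermodel: P=T, R=T, S=F, T=F, U=F (unmentioned atoms arbitrary); the premises hold there but the conclusion fails.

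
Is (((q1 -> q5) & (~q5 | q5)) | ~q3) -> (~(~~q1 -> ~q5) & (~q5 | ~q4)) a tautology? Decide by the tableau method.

Assume the negation and expand:
Initial set: {~((((q1 -> q5) & (~q5 | q5)) | ~q3) -> (~(~~q1 -> ~q5) & (~q5 | ~q4)))}.
~((((q1 -> q5) & (~q5 | q5)) | ~q3) -> (~(~~q1 -> ~q5) & (~q5 | ~q4))): α-rule — add (((q1 -> q5) & (~q5 | q5)) | ~q3), ~(~(~~q1 -> ~q5) & (~q5 | ~q4)).
(((q1 -> q5) & (~q5 | q5)) | ~q3): β-rule — branch into ((q1 -> q5) & (~q5 | q5))  //  ~q3.
  branch 1 (add ((q1 -> q5) & (~q5 | q5))):
    ((q1 -> q5) & (~q5 | q5)): α-rule — add (q1 -> q5), (~q5 | q5).
    ~(~(~~q1 -> ~q5) & (~q5 | ~q4)): β-rule — branch into ~~(~~q1 -> ~q5)  //  ~(~q5 | ~q4).
      branch 1.1 (add ~~(~~q1 -> ~q5)):
        (q1 -> q5): β-rule — branch into ~q1  //  q5.
          branch 1.1.1 (add ~q1):
            (~q5 | q5): β-rule — branch into ~q5  //  q5.
              branch 1.1.1.1 (add ~q5):
                ~~(~~q1 -> ~q5): β-rule — branch into ~~~q1  //  ~q5.
                  branch 1.1.1.1.1 (add ~~~q1):
                    ~~~q1: drop double negation, giving ~q1.
                    ○ open, literals {q1=0, q5=0}.
                  branch 1.1.1.1.2 (add ~q5):
                    ○ open, literals {q1=0, q5=0}.
              branch 1.1.1.2 (add q5):
                ~~(~~q1 -> ~q5): β-rule — branch into ~~~q1  //  ~q5.
                  branch 1.1.1.2.1 (add ~~~q1):
                    ~~~q1: drop double negation, giving ~q1.
                    ○ open, literals {q1=0, q5=1}.
                  branch 1.1.1.2.2 (add ~q5):
                    × closes — contains both q5 and ~q5.
          branch 1.1.2 (add q5):
            (~q5 | q5): β-rule — branch into ~q5  //  q5.
              branch 1.1.2.1 (add ~q5):
                × closes — contains both q5 and ~q5.
              branch 1.1.2.2 (add q5):
                ~~(~~q1 -> ~q5): β-rule — branch into ~~~q1  //  ~q5.
                  branch 1.1.2.2.1 (add ~~~q1):
                    ~~~q1: drop double negation, giving ~q1.
                    ○ open, literals {q1=0, q5=1}.
                  branch 1.1.2.2.2 (add ~q5):
                    × closes — contains both q5 and ~q5.
      branch 1.2 (add ~(~q5 | ~q4)):
        ~(~q5 | ~q4): α-rule — add ~~q5, ~~q4.
        (q1 -> q5): β-rule — branch into ~q1  //  q5.
          branch 1.2.1 (add ~q1):
            (~q5 | q5): β-rule — branch into ~q5  //  q5.
              branch 1.2.1.1 (add ~q5):
                × closes — contains both q5 and ~q5.
              branch 1.2.1.2 (add q5):
                ○ open, literals {q1=0, q4=1, q5=1}.
          branch 1.2.2 (add q5):
            (~q5 | q5): β-rule — branch into ~q5  //  q5.
              branch 1.2.2.1 (add ~q5):
                × closes — contains both q5 and ~q5.
              branch 1.2.2.2 (add q5):
                ○ open, literals {q4=1, q5=1}.
  branch 2 (add ~q3):
    ~(~(~~q1 -> ~q5) & (~q5 | ~q4)): β-rule — branch into ~~(~~q1 -> ~q5)  //  ~(~q5 | ~q4).
      branch 2.1 (add ~~(~~q1 -> ~q5)):
        ~~(~~q1 -> ~q5): β-rule — branch into ~~~q1  //  ~q5.
          branch 2.1.1 (add ~~~q1):
            ~~~q1: drop double negation, giving ~q1.
            ○ open, literals {q1=0, q3=0}.
          branch 2.1.2 (add ~q5):
            ○ open, literals {q3=0, q5=0}.
      branch 2.2 (add ~(~q5 | ~q4)):
        ~(~q5 | ~q4): α-rule — add ~~q5, ~~q4.
        ○ open, literals {q3=0, q4=1, q5=1}.
5 branches closed, 9 open.
An open branch gives a countermodel: q1=0, q5=0 (unmentioned atoms arbitrary); under it the original formula is false.

Not valid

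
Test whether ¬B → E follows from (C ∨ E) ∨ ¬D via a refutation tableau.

Initial set: {((C ∨ E) ∨ ¬D); ¬(¬B → E)}.
¬(¬B → E): α-rule — add ¬B, ¬E.
((C ∨ E) ∨ ¬D): β-rule — branch into (C ∨ E)  //  ¬D.
  branch 1 (add (C ∨ E)):
    (C ∨ E): β-rule — branch into C  //  E.
      branch 1.1 (add C):
        ○ open, literals {B=F, C=T, E=F}.
      branch 1.2 (add E):
        × closes — contains both E and ¬E.
  branch 2 (add ¬D):
    ○ open, literals {B=F, D=F, E=F}.
1 branch closed, 2 open.
An open branch gives a countermodel: B=F, C=T, E=F (unmentioned atoms arbitrary); the premises hold there but the conclusion fails.

No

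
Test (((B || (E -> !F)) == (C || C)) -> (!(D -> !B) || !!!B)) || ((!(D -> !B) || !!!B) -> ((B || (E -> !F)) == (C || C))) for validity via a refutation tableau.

Assume the negation and expand:
Initial set: {!((((B || (E -> !F)) == (C || C)) -> (!(D -> !B) || !!!B)) || ((!(D -> !B) || !!!B) -> ((B || (E -> !F)) == (C || C))))}.
!((((B || (E -> !F)) == (C || C)) -> (!(D -> !B) || !!!B)) || ((!(D -> !B) || !!!B) -> ((B || (E -> !F)) == (C || C)))): α-rule — add !(((B || (E -> !F)) == (C || C)) -> (!(D -> !B) || !!!B)), !((!(D -> !B) || !!!B) -> ((B || (E -> !F)) == (C || C))).
!(((B || (E -> !F)) == (C || C)) -> (!(D -> !B) || !!!B)): α-rule — add ((B || (E -> !F)) == (C || C)), !(!(D -> !B) || !!!B).
!((!(D -> !B) || !!!B) -> ((B || (E -> !F)) == (C || C))): α-rule — add (!(D -> !B) || !!!B), !((B || (E -> !F)) == (C || C)).
!(!(D -> !B) || !!!B): α-rule — add !!(D -> !B), !!!!B.
!!!!B: drop double negation, giving !!B.
((B || (E -> !F)) == (C || C)): β-rule — branch into (B || (E -> !F)), (C || C)  //  !(B || (E -> !F)), !(C || C).
  branch 1 (add (B || (E -> !F)), (C || C)):
    (!(D -> !B) || !!!B): β-rule — branch into !(D -> !B)  //  !!!B.
      branch 1.1 (add !(D -> !B)):
        !(D -> !B): α-rule — add D, !!B.
        !((B || (E -> !F)) == (C || C)): β-rule — branch into (B || (E -> !F)), !(C || C)  //  !(B || (E -> !F)), (C || C).
          branch 1.1.1 (add (B || (E -> !F)), !(C || C)):
            !(C || C): α-rule — add !C, !C.
            !!(D -> !B): β-rule — branch into !D  //  !B.
              branch 1.1.1.1 (add !D):
                × closes — contains both D and !D.
              branch 1.1.1.2 (add !B):
                × closes — contains both B and !B.
          branch 1.1.2 (add !(B || (E -> !F)), (C || C)):
            !(B || (E -> !F)): α-rule — add !B, !(E -> !F).
            × closes — contains both B and !B.
      branch 1.2 (add !!!B):
        !!!B: drop double negation, giving !B.
        × closes — contains both B and !B.
  branch 2 (add !(B || (E -> !F)), !(C || C)):
    !(B || (E -> !F)): α-rule — add !B, !(E -> !F).
    × closes — contains both B and !B.
All 5 branches close.
Every branch closed, so the negation is unsatisfiable and the formula is valid.

Valid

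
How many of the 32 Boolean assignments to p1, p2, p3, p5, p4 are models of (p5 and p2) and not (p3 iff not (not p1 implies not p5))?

Initial set: {((p5 and p2) and not (p3 iff not (not p1 implies not p5)))}.
((p5 and p2) and not (p3 iff not (not p1 implies not p5))): α-rule — add (p5 and p2), not (p3 iff not (not p1 implies not p5)).
(p5 and p2): α-rule — add p5, p2.
not (p3 iff not (not p1 implies not p5)): β-rule — branch into p3, not not (not p1 implies not p5)  //  not p3, not (not p1 implies not p5).
  branch 1 (add p3, not not (not p1 implies not p5)):
    not not (not p1 implies not p5): β-rule — branch into not not p1  //  not p5.
      branch 1.1 (add not not p1):
        ○ open, literals {p1=true, p2=true, p3=true, p5=true}.
      branch 1.2 (add not p5):
        × closes — contains both p5 and not p5.
  branch 2 (add not p3, not (not p1 implies not p5)):
    not (not p1 implies not p5): α-rule — add not p1, not not p5.
    ○ open, literals {p1=false, p2=true, p3=false, p5=true}.
1 branch closed, 2 open.
Each open branch fixes some atoms; the unmentioned ones are free. Counting distinct full assignments: branch {p1=true, p2=true, p3=true, p5=true} (p4) contributes 2 new; branch {p1=false, p2=true, p3=false, p5=true} (p4) contributes 2 new. Total: 4.

4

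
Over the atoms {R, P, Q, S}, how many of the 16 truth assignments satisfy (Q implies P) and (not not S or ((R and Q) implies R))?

12

Initial set: {((Q implies P) and (not not S or ((R and Q) implies R)))}.
((Q implies P) and (not not S or ((R and Q) implies R))): α-rule — add (Q implies P), (not not S or ((R and Q) implies R)).
(Q implies P): β-rule — branch into not Q  //  P.
  branch 1 (add not Q):
    (not not S or ((R and Q) implies R)): β-rule — branch into not not S  //  ((R and Q) implies R).
      branch 1.1 (add not not S):
        not not S: drop double negation, giving S.
        ○ open, literals {Q=false, S=true}.
      branch 1.2 (add ((R and Q) implies R)):
        ((R and Q) implies R): β-rule — branch into not (R and Q)  //  R.
          branch 1.2.1 (add not (R and Q)):
            not (R and Q): β-rule — branch into not R  //  not Q.
              branch 1.2.1.1 (add not R):
                ○ open, literals {Q=false, R=false}.
              branch 1.2.1.2 (add not Q):
                ○ open, literals {Q=false}.
          branch 1.2.2 (add R):
            ○ open, literals {Q=false, R=true}.
  branch 2 (add P):
    (not not S or ((R and Q) implies R)): β-rule — branch into not not S  //  ((R and Q) implies R).
      branch 2.1 (add not not S):
        not not S: drop double negation, giving S.
        ○ open, literals {P=true, S=true}.
      branch 2.2 (add ((R and Q) implies R)):
        ((R and Q) implies R): β-rule — branch into not (R and Q)  //  R.
          branch 2.2.1 (add not (R and Q)):
            not (R and Q): β-rule — branch into not R  //  not Q.
              branch 2.2.1.1 (add not R):
                ○ open, literals {P=true, R=false}.
              branch 2.2.1.2 (add not Q):
                ○ open, literals {P=true, Q=false}.
          branch 2.2.2 (add R):
            ○ open, literals {P=true, R=true}.
0 branches closed, 8 open.
Each open branch fixes some atoms; the unmentioned ones are free. Counting distinct full assignments: branch {Q=false, S=true} (R, P) contributes 4 new; branch {Q=false, R=false} (P, S) contributes 2 new; branch {Q=false} (R, P, S) contributes 2 new; branch {Q=false, R=true} (P, S) contributes 0 new; branch {P=true, S=true} (R, Q) contributes 2 new; branch {P=true, R=false} (Q, S) contributes 1 new; branch {P=true, Q=false} (R, S) contributes 0 new; branch {P=true, R=true} (Q, S) contributes 1 new. Total: 12.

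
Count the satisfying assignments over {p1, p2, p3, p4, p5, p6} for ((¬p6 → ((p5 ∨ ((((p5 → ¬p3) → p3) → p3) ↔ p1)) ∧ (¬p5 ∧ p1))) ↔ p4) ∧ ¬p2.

Initial set: {(((¬p6 → ((p5 ∨ ((((p5 → ¬p3) → p3) → p3) ↔ p1)) ∧ (¬p5 ∧ p1))) ↔ p4) ∧ ¬p2)}.
(((¬p6 → ((p5 ∨ ((((p5 → ¬p3) → p3) → p3) ↔ p1)) ∧ (¬p5 ∧ p1))) ↔ p4) ∧ ¬p2): α-rule — add ((¬p6 → ((p5 ∨ ((((p5 → ¬p3) → p3) → p3) ↔ p1)) ∧ (¬p5 ∧ p1))) ↔ p4), ¬p2.
((¬p6 → ((p5 ∨ ((((p5 → ¬p3) → p3) → p3) ↔ p1)) ∧ (¬p5 ∧ p1))) ↔ p4): β-rule — branch into (¬p6 → ((p5 ∨ ((((p5 → ¬p3) → p3) → p3) ↔ p1)) ∧ (¬p5 ∧ p1))), p4  //  ¬(¬p6 → ((p5 ∨ ((((p5 → ¬p3) → p3) → p3) ↔ p1)) ∧ (¬p5 ∧ p1))), ¬p4.
  branch 1 (add (¬p6 → ((p5 ∨ ((((p5 → ¬p3) → p3) → p3) ↔ p1)) ∧ (¬p5 ∧ p1))), p4):
    (¬p6 → ((p5 ∨ ((((p5 → ¬p3) → p3) → p3) ↔ p1)) ∧ (¬p5 ∧ p1))): β-rule — branch into ¬¬p6  //  ((p5 ∨ ((((p5 → ¬p3) → p3) → p3) ↔ p1)) ∧ (¬p5 ∧ p1)).
      branch 1.1 (add ¬¬p6):
        ○ open, literals {p2=false, p4=true, p6=true}.
      branch 1.2 (add ((p5 ∨ ((((p5 → ¬p3) → p3) → p3) ↔ p1)) ∧ (¬p5 ∧ p1))):
        ((p5 ∨ ((((p5 → ¬p3) → p3) → p3) ↔ p1)) ∧ (¬p5 ∧ p1)): α-rule — add (p5 ∨ ((((p5 → ¬p3) → p3) → p3) ↔ p1)), (¬p5 ∧ p1).
        (¬p5 ∧ p1): α-rule — add ¬p5, p1.
        (p5 ∨ ((((p5 → ¬p3) → p3) → p3) ↔ p1)): β-rule — branch into p5  //  ((((p5 → ¬p3) → p3) → p3) ↔ p1).
          branch 1.2.1 (add p5):
            × closes — contains both p5 and ¬p5.
          branch 1.2.2 (add ((((p5 → ¬p3) → p3) → p3) ↔ p1)):
            ((((p5 → ¬p3) → p3) → p3) ↔ p1): β-rule — branch into (((p5 → ¬p3) → p3) → p3), p1  //  ¬(((p5 → ¬p3) → p3) → p3), ¬p1.
              branch 1.2.2.1 (add (((p5 → ¬p3) → p3) → p3), p1):
                (((p5 → ¬p3) → p3) → p3): β-rule — branch into ¬((p5 → ¬p3) → p3)  //  p3.
                  branch 1.2.2.1.1 (add ¬((p5 → ¬p3) → p3)):
                    ¬((p5 → ¬p3) → p3): α-rule — add (p5 → ¬p3), ¬p3.
                    (p5 → ¬p3): β-rule — branch into ¬p5  //  ¬p3.
                      branch 1.2.2.1.1.1 (add ¬p5):
                        ○ open, literals {p1=true, p2=false, p3=false, p4=true, p5=false}.
                      branch 1.2.2.1.1.2 (add ¬p3):
                        ○ open, literals {p1=true, p2=false, p3=false, p4=true, p5=false}.
                  branch 1.2.2.1.2 (add p3):
                    ○ open, literals {p1=true, p2=false, p3=true, p4=true, p5=false}.
              branch 1.2.2.2 (add ¬(((p5 → ¬p3) → p3) → p3), ¬p1):
                × closes — contains both p1 and ¬p1.
  branch 2 (add ¬(¬p6 → ((p5 ∨ ((((p5 → ¬p3) → p3) → p3) ↔ p1)) ∧ (¬p5 ∧ p1))), ¬p4):
    ¬(¬p6 → ((p5 ∨ ((((p5 → ¬p3) → p3) → p3) ↔ p1)) ∧ (¬p5 ∧ p1))): α-rule — add ¬p6, ¬((p5 ∨ ((((p5 → ¬p3) → p3) → p3) ↔ p1)) ∧ (¬p5 ∧ p1)).
    ¬((p5 ∨ ((((p5 → ¬p3) → p3) → p3) ↔ p1)) ∧ (¬p5 ∧ p1)): β-rule — branch into ¬(p5 ∨ ((((p5 → ¬p3) → p3) → p3) ↔ p1))  //  ¬(¬p5 ∧ p1).
      branch 2.1 (add ¬(p5 ∨ ((((p5 → ¬p3) → p3) → p3) ↔ p1))):
        ¬(p5 ∨ ((((p5 → ¬p3) → p3) → p3) ↔ p1)): α-rule — add ¬p5, ¬((((p5 → ¬p3) → p3) → p3) ↔ p1).
        ¬((((p5 → ¬p3) → p3) → p3) ↔ p1): β-rule — branch into (((p5 → ¬p3) → p3) → p3), ¬p1  //  ¬(((p5 → ¬p3) → p3) → p3), p1.
          branch 2.1.1 (add (((p5 → ¬p3) → p3) → p3), ¬p1):
            (((p5 → ¬p3) → p3) → p3): β-rule — branch into ¬((p5 → ¬p3) → p3)  //  p3.
              branch 2.1.1.1 (add ¬((p5 → ¬p3) → p3)):
                ¬((p5 → ¬p3) → p3): α-rule — add (p5 → ¬p3), ¬p3.
                (p5 → ¬p3): β-rule — branch into ¬p5  //  ¬p3.
                  branch 2.1.1.1.1 (add ¬p5):
                    ○ open, literals {p1=false, p2=false, p3=false, p4=false, p5=false, p6=false}.
                  branch 2.1.1.1.2 (add ¬p3):
                    ○ open, literals {p1=false, p2=false, p3=false, p4=false, p5=false, p6=false}.
              branch 2.1.1.2 (add p3):
                ○ open, literals {p1=false, p2=false, p3=true, p4=false, p5=false, p6=false}.
          branch 2.1.2 (add ¬(((p5 → ¬p3) → p3) → p3), p1):
            ¬(((p5 → ¬p3) → p3) → p3): α-rule — add ((p5 → ¬p3) → p3), ¬p3.
            ((p5 → ¬p3) → p3): β-rule — branch into ¬(p5 → ¬p3)  //  p3.
              branch 2.1.2.1 (add ¬(p5 → ¬p3)):
                ¬(p5 → ¬p3): α-rule — add p5, ¬¬p3.
                × closes — contains both p5 and ¬p5.
              branch 2.1.2.2 (add p3):
                × closes — contains both p3 and ¬p3.
      branch 2.2 (add ¬(¬p5 ∧ p1)):
        ¬(¬p5 ∧ p1): β-rule — branch into ¬¬p5  //  ¬p1.
          branch 2.2.1 (add ¬¬p5):
            ○ open, literals {p2=false, p4=false, p5=true, p6=false}.
          branch 2.2.2 (add ¬p1):
            ○ open, literals {p1=false, p2=false, p4=false, p6=false}.
4 branches closed, 9 open.
Each open branch fixes some atoms; the unmentioned ones are free. Counting distinct full assignments: branch {p2=false, p4=true, p6=true} (p1, p3, p5) contributes 8 new; branch {p1=true, p2=false, p3=false, p4=true, p5=false} (p6) contributes 1 new; branch {p1=true, p2=false, p3=false, p4=true, p5=false} (p6) contributes 0 new; branch {p1=true, p2=false, p3=true, p4=true, p5=false} (p6) contributes 1 new; branch {p1=false, p2=false, p3=false, p4=false, p5=false, p6=false} (none free) contributes 1 new; branch {p1=false, p2=false, p3=false, p4=false, p5=false, p6=false} (none free) contributes 0 new; branch {p1=false, p2=false, p3=true, p4=false, p5=false, p6=false} (none free) contributes 1 new; branch {p2=false, p4=false, p5=true, p6=false} (p1, p3) contributes 4 new; branch {p1=false, p2=false, p4=false, p6=false} (p3, p5) contributes 0 new. Total: 16.

16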